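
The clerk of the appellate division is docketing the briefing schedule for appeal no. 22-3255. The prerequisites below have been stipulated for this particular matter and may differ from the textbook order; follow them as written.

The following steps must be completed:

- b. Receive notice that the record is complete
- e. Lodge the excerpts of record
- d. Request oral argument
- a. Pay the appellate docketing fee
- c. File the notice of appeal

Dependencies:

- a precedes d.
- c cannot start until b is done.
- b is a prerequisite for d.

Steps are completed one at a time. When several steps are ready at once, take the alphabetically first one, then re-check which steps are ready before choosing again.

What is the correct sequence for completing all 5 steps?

a b c d e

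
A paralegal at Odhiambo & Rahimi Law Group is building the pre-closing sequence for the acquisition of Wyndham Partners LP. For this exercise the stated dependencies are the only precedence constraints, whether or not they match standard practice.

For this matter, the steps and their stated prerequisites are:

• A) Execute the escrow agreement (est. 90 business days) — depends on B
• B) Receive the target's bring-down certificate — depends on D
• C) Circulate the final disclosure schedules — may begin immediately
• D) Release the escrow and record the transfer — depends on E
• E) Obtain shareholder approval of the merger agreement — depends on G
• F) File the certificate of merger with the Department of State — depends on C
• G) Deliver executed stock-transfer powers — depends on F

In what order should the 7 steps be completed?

C has no prerequisites → C first.
F needed C, now all done → F.
Next only G has its prerequisites met → G.
Next only E has its prerequisites met → E.
D needed E, now all done → D.
B needed D, now all done → B.
That leaves A as the only ready step → A.

C, F, G, E, D, B, A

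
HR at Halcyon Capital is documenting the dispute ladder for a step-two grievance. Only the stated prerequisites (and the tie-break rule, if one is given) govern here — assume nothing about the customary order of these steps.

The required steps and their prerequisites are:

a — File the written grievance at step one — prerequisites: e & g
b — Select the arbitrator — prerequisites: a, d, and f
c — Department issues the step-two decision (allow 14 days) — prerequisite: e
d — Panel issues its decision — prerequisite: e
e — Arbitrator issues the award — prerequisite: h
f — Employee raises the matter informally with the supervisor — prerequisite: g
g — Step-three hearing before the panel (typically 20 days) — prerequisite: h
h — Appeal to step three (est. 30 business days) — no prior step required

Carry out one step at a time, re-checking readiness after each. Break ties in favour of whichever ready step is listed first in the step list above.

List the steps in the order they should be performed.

h, e, c, d, g, a, f, b

h is the only step with nothing outstanding, so it goes first.
Ready: e and g. e is listed earlier → e.
c and d now also ready, so the ready set is {c, d, g}; c is listed earlier → c.
Ready: d and g. d is listed earlier → d.
Next only g has its prerequisites met → g.
Now a and f have their prerequisites met. a is listed earlier, so a next.
f needed g, now all done → f.
b needed a, d and f, now all done → b.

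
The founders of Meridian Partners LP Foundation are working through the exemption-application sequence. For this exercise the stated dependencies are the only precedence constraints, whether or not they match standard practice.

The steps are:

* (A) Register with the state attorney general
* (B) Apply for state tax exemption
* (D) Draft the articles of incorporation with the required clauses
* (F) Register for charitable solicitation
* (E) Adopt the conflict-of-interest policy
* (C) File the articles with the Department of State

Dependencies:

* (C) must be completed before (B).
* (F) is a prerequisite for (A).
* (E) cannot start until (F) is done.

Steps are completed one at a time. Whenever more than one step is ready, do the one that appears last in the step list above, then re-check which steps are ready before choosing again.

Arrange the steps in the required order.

Nothing is required for (C), (F) and (D). (C) is listed later → (C) first.
(F), (D) and (B) are all available; (F) is listed later → (F).
(E) and (A) now also ready, so the ready set is {(E), (D), (B), (A)}; (E) is listed later → (E).
(D), (B) and (A) are all available; (D) is listed later → (D).
Ready: (B) and (A). (B) is listed later → (B).
(A) needed (F), now all done → (A).

(C), (F), (E), (D), (B), (A)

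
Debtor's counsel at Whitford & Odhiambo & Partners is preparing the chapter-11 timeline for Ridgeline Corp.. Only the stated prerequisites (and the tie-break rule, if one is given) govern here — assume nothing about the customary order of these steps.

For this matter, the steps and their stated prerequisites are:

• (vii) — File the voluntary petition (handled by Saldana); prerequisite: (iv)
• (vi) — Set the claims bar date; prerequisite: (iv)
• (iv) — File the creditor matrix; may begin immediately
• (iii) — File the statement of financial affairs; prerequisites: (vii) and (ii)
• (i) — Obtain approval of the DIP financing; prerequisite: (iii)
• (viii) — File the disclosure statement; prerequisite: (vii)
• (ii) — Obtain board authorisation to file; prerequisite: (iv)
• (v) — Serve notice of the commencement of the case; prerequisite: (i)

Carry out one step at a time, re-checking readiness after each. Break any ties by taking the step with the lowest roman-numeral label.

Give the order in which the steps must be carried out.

(iv), (ii), (vi), (vii), (iii), (i), (v), (viii)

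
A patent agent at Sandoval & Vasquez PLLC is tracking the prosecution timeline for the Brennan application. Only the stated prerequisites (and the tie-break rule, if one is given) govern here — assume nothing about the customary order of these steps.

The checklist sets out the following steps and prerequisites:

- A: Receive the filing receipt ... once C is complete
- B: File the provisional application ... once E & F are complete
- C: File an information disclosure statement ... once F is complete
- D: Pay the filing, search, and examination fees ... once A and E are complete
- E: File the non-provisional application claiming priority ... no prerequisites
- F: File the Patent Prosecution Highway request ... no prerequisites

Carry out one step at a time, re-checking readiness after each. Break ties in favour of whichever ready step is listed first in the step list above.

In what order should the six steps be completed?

Nothing is required for E and F. E is listed earlier → E first.
That leaves F as the only ready step → F.
Ready: B and C. B is listed earlier → B.
C is the only step now ready → C.
That leaves A as the only ready step → A.
D is the only step now ready → D.

E → F → B → C → A → D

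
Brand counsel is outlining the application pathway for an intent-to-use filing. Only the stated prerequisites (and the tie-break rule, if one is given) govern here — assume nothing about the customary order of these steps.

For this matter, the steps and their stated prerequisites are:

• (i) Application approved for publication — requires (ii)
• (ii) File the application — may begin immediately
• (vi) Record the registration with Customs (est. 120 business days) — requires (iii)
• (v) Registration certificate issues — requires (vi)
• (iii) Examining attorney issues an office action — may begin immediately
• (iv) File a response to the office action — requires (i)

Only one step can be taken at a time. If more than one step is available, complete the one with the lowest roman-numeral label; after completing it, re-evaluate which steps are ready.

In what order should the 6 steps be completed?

(ii) (i) (iii) (iv) (vi) (v)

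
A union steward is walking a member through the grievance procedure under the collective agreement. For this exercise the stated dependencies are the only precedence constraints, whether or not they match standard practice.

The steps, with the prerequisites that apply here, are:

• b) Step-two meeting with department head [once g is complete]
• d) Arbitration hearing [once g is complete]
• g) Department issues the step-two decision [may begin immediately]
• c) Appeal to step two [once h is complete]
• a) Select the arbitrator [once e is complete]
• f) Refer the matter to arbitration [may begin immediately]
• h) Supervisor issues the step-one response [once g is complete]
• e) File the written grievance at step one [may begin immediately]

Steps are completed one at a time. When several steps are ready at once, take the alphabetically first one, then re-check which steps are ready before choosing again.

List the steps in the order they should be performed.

e, a, f, g, b, d, h, c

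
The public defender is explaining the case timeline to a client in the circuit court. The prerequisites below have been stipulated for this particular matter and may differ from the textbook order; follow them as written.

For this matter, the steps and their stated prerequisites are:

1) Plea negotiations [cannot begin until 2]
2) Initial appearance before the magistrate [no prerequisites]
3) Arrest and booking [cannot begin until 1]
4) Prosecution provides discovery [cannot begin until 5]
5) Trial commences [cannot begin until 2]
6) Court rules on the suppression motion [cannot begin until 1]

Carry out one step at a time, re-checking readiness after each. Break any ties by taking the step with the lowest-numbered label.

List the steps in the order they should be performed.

Only 2 has no prerequisites, so it is first.
Ready: 1 and 5. 1 has the earlier label → 1.
3 and 6 now also ready, so the ready set is {3, 5, 6}; 3 has the earlier label → 3.
Now 5 and 6 have their prerequisites met. 5 has the earlier label, so 5 next.
4 and 6 are both available; 4 has the earlier label → 4.
Next only 6 has its prerequisites met → 6.

2 → 1 → 3 → 5 → 4 → 6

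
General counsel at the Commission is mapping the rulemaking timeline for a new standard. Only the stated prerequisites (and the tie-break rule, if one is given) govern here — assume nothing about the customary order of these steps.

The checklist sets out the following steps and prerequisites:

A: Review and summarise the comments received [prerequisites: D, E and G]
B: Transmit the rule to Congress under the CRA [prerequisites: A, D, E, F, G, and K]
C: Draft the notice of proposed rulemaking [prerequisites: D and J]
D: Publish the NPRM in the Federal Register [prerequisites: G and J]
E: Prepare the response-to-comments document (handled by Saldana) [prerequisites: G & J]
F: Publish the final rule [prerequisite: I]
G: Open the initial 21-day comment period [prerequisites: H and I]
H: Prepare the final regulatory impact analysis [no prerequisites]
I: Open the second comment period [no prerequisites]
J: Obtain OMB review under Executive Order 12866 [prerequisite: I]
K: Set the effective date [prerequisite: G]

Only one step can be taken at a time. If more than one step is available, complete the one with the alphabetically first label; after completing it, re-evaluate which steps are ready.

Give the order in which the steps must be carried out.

Nothing is required for H and I. H has the earlier label → H first.
I is the only step now ready → I.
F, G and J are all available; F has the earlier label → F.
Ready: G and J. G has the earlier label → G.
K now also ready, so the ready set is {J, K}; J has the earlier label → J.
Ready: D, E and K. D has the earlier label → D.
Ready: C, E and K. C has the earlier label → C.
Now E and K have their prerequisites met. E has the earlier label, so E next.
Ready: A and K. A has the earlier label → A.
Next only K has its prerequisites met → K.
B is the only step now ready → B.

H, I, F, G, J, D, C, E, A, K, B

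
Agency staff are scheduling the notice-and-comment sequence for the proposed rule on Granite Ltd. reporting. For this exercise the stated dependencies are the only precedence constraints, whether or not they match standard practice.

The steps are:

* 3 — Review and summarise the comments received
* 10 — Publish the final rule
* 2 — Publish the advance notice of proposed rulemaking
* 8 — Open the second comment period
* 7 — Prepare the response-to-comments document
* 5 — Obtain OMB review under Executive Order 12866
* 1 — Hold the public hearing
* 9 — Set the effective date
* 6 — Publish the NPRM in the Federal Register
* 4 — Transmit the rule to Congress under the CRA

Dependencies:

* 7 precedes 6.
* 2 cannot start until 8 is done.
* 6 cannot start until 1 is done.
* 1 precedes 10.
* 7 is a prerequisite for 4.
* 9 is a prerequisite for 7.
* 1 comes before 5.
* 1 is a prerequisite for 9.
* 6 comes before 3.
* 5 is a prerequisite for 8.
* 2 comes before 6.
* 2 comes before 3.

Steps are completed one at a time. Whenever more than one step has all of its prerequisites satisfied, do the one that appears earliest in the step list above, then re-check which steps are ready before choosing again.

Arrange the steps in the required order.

1, 10, 5, 8, 2, 9, 7, 6, 3, 4

Only 1 has no prerequisites, so it is first.
Ready: 10, 5 and 9. 10 is listed earlier → 10.
Ready: 5 and 9. 5 is listed earlier → 5.
Ready: 8 and 9. 8 is listed earlier → 8.
Ready: 2 and 9. 2 is listed earlier → 2.
9 needed 1, now all done → 9.
7 needed 9, now all done → 7.
6 and 4 are both available; 6 is listed earlier → 6.
Now 3 and 4 have their prerequisites met. 3 is listed earlier, so 3 next.
4 needed 7, now all done → 4.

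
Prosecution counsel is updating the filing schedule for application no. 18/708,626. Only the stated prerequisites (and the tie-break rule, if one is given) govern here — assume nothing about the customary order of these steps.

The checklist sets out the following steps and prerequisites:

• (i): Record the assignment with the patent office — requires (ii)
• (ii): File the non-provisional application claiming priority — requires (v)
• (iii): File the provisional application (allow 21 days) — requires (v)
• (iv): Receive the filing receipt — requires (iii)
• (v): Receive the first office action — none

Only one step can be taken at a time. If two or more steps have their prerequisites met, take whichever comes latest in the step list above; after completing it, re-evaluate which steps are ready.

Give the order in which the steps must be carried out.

(v) → (iii) → (iv) → (ii) → (i)

(v) has no prerequisites → (v) first.
Now (iii) and (ii) have their prerequisites met. (iii) is listed later, so (iii) next.
(iv) now also ready, so the ready set is {(iv), (ii)}; (iv) is listed later → (iv).
Next only (ii) has its prerequisites met → (ii).
(i) needed (ii), now all done → (i).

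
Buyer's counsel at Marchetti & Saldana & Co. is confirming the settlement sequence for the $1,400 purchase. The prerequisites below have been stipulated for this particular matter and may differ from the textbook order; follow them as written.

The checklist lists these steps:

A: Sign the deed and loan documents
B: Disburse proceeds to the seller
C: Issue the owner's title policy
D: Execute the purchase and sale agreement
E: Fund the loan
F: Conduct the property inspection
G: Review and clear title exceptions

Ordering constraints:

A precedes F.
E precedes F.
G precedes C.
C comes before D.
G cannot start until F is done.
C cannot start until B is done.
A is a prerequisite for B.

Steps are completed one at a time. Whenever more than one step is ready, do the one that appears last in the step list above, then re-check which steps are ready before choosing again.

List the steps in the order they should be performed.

E, A, F, G, B, C, D

Nothing is required for E and A. E is listed later → E first.
Next only A has its prerequisites met → A.
F and B are both available; F is listed later → F.
Ready: G and B. G is listed later → G.
That leaves B as the only ready step → B.
Next only C has its prerequisites met → C.
That leaves D as the only ready step → D.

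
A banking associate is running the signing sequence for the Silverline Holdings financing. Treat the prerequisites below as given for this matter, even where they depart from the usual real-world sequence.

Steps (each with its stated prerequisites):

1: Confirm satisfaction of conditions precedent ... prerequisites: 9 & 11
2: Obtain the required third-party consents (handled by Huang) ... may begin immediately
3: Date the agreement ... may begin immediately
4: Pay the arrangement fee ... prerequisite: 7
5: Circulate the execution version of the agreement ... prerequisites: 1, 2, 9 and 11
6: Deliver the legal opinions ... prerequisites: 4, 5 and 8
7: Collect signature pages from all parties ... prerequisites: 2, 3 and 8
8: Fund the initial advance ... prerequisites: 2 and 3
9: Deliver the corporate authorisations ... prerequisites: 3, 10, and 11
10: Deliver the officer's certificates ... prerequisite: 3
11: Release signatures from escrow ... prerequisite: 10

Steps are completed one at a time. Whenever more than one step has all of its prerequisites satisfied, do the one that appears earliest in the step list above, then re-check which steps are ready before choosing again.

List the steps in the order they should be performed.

2 → 3 → 8 → 7 → 4 → 10 → 11 → 9 → 1 → 5 → 6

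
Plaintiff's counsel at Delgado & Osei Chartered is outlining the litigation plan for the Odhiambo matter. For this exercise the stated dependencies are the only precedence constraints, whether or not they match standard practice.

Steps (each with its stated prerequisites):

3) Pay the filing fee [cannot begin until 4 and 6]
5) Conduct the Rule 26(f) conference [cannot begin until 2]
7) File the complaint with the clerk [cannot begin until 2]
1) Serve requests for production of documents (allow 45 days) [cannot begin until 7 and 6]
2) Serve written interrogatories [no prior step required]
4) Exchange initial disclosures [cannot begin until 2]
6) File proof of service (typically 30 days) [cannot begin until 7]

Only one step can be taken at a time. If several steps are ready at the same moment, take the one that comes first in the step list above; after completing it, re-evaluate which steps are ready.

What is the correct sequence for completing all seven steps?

2, 5, 7, 4, 6, 3, 1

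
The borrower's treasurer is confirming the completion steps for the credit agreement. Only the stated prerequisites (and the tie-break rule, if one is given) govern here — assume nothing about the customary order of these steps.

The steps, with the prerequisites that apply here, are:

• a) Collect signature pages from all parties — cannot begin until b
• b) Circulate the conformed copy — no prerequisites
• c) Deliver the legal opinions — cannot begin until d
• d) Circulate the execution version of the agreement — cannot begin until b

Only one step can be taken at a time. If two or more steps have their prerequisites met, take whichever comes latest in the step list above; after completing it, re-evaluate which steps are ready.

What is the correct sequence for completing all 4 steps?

b has no prerequisites → b first.
Ready: d and a. d is listed later → d.
c now also ready, so the ready set is {c, a}; c is listed later → c.
a needed b, now all done → a.

b, d, c, a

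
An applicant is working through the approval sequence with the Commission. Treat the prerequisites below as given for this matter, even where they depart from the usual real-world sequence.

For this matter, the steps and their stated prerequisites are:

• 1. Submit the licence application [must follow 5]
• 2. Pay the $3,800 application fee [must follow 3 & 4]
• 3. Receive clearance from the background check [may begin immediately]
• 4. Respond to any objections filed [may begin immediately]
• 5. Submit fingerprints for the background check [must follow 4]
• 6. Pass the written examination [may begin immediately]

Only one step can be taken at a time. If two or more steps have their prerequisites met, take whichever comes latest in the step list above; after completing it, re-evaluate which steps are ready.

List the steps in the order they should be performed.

6, 4, 5, 3, 2, 1

Nothing is required for 6, 4 and 3. 6 is listed later → 6 first.
4 and 3 are both available; 4 is listed later → 4.
5 and 3 are both available; 5 is listed later → 5.
Ready: 3 and 1. 3 is listed later → 3.
Now 2 and 1 have their prerequisites met. 2 is listed later, so 2 next.
1 is the only step now ready → 1.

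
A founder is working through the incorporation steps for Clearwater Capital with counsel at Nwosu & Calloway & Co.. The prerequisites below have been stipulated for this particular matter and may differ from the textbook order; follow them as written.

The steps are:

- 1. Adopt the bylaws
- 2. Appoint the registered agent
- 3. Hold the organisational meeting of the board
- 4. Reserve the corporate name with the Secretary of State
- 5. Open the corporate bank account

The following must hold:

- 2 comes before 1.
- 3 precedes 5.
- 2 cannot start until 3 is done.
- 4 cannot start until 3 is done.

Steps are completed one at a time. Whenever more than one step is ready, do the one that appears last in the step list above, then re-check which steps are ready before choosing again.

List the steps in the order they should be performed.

3 → 5 → 4 → 2 → 1

3 is the only step with nothing outstanding, so it goes first.
5, 4 and 2 are all available; 5 is listed later → 5.
Now 4 and 2 have their prerequisites met. 4 is listed later, so 4 next.
Next only 2 has its prerequisites met → 2.
That leaves 1 as the only ready step → 1.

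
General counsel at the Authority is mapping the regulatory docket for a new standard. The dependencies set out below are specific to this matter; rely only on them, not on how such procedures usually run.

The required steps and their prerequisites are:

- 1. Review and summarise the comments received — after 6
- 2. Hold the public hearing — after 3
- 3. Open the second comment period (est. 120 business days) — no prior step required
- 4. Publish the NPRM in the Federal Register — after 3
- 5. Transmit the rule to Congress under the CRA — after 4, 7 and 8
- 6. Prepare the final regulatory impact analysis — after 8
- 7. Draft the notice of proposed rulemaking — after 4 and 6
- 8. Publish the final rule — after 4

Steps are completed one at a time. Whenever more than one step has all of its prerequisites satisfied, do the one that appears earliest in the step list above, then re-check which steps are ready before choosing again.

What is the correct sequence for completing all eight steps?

3 is the only step with nothing outstanding, so it goes first.
Now 2 and 4 have their prerequisites met. 2 is listed earlier, so 2 next.
Next only 4 has its prerequisites met → 4.
Next only 8 has its prerequisites met → 8.
6 needed 8, now all done → 6.
Now 1 and 7 have their prerequisites met. 1 is listed earlier, so 1 next.
7 needed 4 and 6, now all done → 7.
5 needed 4, 7 and 8, now all done → 5.

3, 2, 4, 8, 6, 1, 7, 5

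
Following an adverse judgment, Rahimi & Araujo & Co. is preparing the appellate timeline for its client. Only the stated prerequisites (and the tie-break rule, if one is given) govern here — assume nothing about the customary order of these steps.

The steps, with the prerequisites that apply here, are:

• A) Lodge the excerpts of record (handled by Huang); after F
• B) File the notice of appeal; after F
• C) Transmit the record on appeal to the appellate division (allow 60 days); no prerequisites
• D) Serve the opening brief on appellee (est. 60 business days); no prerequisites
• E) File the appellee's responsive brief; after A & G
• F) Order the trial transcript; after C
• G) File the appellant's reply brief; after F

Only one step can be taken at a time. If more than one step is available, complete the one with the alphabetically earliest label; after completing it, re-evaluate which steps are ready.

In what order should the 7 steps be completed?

C and D have no prerequisites; C has the earlier label, so C is first.
F now also ready, so the ready set is {D, F}; D has the earlier label → D.
F needed C, now all done → F.
Ready: A, B and G. A has the earlier label → A.
Now B and G have their prerequisites met. B has the earlier label, so B next.
G needed F, now all done → G.
Next only E has its prerequisites met → E.

C, D, F, A, B, G, E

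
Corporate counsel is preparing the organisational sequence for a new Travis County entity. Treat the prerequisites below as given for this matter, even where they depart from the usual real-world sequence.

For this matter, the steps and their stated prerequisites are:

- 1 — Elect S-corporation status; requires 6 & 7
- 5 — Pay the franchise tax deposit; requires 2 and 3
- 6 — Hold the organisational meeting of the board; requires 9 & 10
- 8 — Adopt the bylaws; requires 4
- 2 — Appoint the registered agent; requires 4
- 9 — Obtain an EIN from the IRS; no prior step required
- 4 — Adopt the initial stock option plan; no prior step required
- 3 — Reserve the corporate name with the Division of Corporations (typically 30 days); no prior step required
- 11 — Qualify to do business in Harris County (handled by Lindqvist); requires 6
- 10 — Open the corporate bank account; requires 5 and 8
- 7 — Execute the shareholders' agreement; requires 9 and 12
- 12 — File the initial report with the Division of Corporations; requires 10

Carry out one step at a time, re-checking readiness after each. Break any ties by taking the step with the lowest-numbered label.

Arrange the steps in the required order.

3 4 2 5 8 9 10 6 11 12 7 1

Nothing is required for 3, 4 and 9. 3 has the earlier label → 3 first.
Ready: 4 and 9. 4 has the earlier label → 4.
Now 2, 8 and 9 have their prerequisites met. 2 has the earlier label, so 2 next.
5 now also ready, so the ready set is {5, 8, 9}; 5 has the earlier label → 5.
Ready: 8 and 9. 8 has the earlier label → 8.
10 now also ready, so the ready set is {9, 10}; 9 has the earlier label → 9.
10 needed 5 and 8, now all done → 10.
Ready: 6 and 12. 6 has the earlier label → 6.
11 and 12 are both available; 11 has the earlier label → 11.
That leaves 12 as the only ready step → 12.
Next only 7 has its prerequisites met → 7.
1 needed 6 and 7, now all done → 1.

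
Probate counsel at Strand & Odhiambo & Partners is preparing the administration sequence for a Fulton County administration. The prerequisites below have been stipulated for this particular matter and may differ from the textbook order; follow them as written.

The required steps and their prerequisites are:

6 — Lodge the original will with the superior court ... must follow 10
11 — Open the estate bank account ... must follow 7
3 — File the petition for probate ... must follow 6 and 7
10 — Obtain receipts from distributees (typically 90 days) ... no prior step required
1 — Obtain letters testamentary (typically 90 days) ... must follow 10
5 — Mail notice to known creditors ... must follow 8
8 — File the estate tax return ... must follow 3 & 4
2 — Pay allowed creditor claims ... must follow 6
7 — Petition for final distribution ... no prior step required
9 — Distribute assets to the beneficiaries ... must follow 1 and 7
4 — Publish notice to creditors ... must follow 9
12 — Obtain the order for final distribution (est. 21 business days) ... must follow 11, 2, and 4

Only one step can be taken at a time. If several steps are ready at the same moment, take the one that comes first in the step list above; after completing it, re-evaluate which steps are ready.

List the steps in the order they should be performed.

10 6 1 2 7 11 3 9 4 8 5 12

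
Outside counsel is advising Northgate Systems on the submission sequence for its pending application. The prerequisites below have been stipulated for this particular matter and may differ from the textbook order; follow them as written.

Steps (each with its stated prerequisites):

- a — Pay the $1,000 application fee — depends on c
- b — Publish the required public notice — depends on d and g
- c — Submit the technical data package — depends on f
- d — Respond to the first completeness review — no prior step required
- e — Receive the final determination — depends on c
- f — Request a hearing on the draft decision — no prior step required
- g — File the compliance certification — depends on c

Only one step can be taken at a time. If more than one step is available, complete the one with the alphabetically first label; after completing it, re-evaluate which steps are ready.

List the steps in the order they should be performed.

Nothing is required for d and f. d has the earlier label → d first.
Next only f has its prerequisites met → f.
Next only c has its prerequisites met → c.
Now a, e and g have their prerequisites met. a has the earlier label, so a next.
e and g are both available; e has the earlier label → e.
That leaves g as the only ready step → g.
b is the only step now ready → b.

d → f → c → a → e → g → b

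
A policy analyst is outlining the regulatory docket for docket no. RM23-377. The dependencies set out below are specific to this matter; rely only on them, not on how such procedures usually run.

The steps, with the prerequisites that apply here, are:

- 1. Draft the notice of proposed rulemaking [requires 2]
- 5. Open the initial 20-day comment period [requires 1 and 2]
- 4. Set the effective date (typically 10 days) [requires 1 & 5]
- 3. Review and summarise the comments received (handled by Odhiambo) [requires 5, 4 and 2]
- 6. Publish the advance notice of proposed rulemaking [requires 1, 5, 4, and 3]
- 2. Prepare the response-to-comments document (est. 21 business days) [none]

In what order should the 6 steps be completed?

2 is the only step with nothing outstanding, so it goes first.
1 is the only step now ready → 1.
5 needed 1 and 2, now all done → 5.
4 needed 1 and 5, now all done → 4.
3 needed 5, 4 and 2, now all done → 3.
6 needed 1, 5, 4 and 3, now all done → 6.

2 1 5 4 3 6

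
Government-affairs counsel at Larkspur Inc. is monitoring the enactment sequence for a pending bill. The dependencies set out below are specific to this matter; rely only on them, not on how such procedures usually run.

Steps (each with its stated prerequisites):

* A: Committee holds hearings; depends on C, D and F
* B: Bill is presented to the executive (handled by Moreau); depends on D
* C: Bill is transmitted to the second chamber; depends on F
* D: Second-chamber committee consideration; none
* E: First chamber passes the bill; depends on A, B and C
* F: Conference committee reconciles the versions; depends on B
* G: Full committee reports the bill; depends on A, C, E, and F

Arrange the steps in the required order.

D is the only step with nothing outstanding, so it goes first.
B needed D, now all done → B.
Next only F has its prerequisites met → F.
That leaves C as the only ready step → C.
A needed C, D and F, now all done → A.
E is the only step now ready → E.
G needed A, C, E and F, now all done → G.

D → B → F → C → A → E → G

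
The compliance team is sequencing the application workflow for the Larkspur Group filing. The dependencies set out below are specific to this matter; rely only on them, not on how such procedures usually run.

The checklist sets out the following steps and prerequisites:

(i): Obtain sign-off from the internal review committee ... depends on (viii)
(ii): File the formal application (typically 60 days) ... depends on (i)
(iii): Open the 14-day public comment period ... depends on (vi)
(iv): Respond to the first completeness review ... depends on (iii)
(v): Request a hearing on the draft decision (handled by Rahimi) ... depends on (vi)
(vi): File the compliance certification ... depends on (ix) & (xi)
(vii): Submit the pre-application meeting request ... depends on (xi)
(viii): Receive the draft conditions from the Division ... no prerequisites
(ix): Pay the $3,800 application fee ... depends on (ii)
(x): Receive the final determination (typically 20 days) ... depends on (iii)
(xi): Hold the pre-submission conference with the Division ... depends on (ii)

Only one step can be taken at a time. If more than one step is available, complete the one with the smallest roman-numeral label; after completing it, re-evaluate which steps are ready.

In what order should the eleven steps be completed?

Only (viii) has no prerequisites, so it is first.
(i) needed (viii), now all done → (i).
(ii) needed (i), now all done → (ii).
Ready: (ix) and (xi). (ix) has the earlier label → (ix).
That leaves (xi) as the only ready step → (xi).
(vi) and (vii) are both available; (vi) has the earlier label → (vi).
(iii) and (v) now also ready, so the ready set is {(iii), (v), (vii)}; (iii) has the earlier label → (iii).
Now (iv), (v), (vii) and (x) have their prerequisites met. (iv) has the earlier label, so (iv) next.
Ready: (v), (vii) and (x). (v) has the earlier label → (v).
Now (vii) and (x) have their prerequisites met. (vii) has the earlier label, so (vii) next.
(x) needed (iii), now all done → (x).

(viii), (i), (ii), (ix), (xi), (vi), (iii), (iv), (v), (vii), (x)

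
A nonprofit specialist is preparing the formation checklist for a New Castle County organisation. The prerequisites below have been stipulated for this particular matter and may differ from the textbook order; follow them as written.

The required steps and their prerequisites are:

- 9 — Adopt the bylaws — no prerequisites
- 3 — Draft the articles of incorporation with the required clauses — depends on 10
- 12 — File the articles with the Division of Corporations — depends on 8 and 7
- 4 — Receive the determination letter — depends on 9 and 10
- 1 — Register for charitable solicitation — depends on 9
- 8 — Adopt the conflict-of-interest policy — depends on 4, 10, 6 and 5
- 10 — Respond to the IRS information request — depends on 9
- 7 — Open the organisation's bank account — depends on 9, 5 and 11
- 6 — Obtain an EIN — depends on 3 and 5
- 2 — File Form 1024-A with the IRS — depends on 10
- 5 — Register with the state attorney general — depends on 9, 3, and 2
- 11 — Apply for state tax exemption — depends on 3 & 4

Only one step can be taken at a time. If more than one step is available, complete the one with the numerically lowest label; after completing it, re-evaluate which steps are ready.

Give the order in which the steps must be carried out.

9 has no prerequisites → 9 first.
1 and 10 are both available; 1 has the earlier label → 1.
10 is the only step now ready → 10.
2, 3 and 4 are all available; 2 has the earlier label → 2.
Now 3 and 4 have their prerequisites met. 3 has the earlier label, so 3 next.
Ready: 4 and 5. 4 has the earlier label → 4.
11 now also ready, so the ready set is {5, 11}; 5 has the earlier label → 5.
Now 6 and 11 have their prerequisites met. 6 has the earlier label, so 6 next.
Now 8 and 11 have their prerequisites met. 8 has the earlier label, so 8 next.
Next only 11 has its prerequisites met → 11.
That leaves 7 as the only ready step → 7.
12 needed 7 and 8, now all done → 12.

9, 1, 10, 2, 3, 4, 5, 6, 8, 11, 7, 12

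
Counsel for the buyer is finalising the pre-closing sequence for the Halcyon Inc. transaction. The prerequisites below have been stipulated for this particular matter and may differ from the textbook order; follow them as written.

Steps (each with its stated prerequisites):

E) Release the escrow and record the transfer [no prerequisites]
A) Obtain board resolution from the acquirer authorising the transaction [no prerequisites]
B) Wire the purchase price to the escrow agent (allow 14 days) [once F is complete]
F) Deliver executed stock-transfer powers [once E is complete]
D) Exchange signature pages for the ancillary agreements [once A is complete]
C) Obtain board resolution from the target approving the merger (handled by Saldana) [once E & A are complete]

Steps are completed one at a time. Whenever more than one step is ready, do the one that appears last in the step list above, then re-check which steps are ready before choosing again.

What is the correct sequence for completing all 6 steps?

A, D, E, C, F, B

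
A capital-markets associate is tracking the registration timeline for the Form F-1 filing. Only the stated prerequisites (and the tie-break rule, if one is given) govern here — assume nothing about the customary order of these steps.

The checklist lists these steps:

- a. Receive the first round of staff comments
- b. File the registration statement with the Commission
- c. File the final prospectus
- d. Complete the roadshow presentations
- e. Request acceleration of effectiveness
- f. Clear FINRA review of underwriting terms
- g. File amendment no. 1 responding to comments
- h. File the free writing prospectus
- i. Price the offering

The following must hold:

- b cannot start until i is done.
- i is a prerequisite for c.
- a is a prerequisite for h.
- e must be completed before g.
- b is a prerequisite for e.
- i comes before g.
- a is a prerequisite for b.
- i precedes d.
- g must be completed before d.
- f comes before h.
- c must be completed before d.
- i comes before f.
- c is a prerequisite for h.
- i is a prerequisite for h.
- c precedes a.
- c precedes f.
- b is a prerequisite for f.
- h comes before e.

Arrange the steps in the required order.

i, c, a, b, f, h, e, g, d

i has no prerequisites → i first.
That leaves c as the only ready step → c.
That leaves a as the only ready step → a.
b is the only step now ready → b.
That leaves f as the only ready step → f.
That leaves h as the only ready step → h.
That leaves e as the only ready step → e.
That leaves g as the only ready step → g.
That leaves d as the only ready step → d.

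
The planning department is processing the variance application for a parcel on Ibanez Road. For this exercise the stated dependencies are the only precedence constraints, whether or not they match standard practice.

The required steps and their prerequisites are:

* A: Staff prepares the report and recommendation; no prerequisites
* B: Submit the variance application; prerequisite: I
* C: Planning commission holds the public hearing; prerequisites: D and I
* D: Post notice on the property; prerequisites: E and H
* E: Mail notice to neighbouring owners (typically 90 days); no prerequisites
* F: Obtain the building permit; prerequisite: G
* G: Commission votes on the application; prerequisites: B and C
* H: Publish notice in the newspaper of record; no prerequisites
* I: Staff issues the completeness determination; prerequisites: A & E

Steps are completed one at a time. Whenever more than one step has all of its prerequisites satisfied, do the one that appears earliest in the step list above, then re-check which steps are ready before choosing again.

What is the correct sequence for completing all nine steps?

A, E and H have no prerequisites; A is listed earlier, so A is first.
Ready: E and H. E is listed earlier → E.
I now also ready, so the ready set is {H, I}; H is listed earlier → H.
D now also ready, so the ready set is {D, I}; D is listed earlier → D.
I needed A and E, now all done → I.
Ready: B and C. B is listed earlier → B.
C needed D and I, now all done → C.
That leaves G as the only ready step → G.
F is the only step now ready → F.

A, E, H, D, I, B, C, G, F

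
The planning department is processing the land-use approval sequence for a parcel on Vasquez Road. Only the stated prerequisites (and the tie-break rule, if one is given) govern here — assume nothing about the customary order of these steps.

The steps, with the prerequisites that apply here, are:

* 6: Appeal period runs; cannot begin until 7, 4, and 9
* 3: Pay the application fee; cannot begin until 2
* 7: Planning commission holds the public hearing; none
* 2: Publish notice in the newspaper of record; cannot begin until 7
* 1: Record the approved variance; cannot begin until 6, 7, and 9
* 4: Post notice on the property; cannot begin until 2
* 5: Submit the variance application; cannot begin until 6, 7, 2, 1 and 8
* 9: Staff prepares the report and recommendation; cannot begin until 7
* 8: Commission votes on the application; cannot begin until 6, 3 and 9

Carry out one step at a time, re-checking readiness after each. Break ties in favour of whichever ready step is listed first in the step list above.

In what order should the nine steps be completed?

7 → 2 → 3 → 4 → 9 → 6 → 1 → 8 → 5

Only 7 has no prerequisites, so it is first.
Ready: 2 and 9. 2 is listed earlier → 2.
3 and 4 now also ready, so the ready set is {3, 4, 9}; 3 is listed earlier → 3.
Now 4 and 9 have their prerequisites met. 4 is listed earlier, so 4 next.
9 needed 7, now all done → 9.
6 needed 7, 4 and 9, now all done → 6.
Now 1 and 8 have their prerequisites met. 1 is listed earlier, so 1 next.
8 needed 6, 3 and 9, now all done → 8.
That leaves 5 as the only ready step → 5.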